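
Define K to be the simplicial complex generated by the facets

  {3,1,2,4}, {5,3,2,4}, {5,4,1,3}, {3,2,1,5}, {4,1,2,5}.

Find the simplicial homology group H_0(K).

Order the vertices as 1 < 2 < 3 < 4 < 5. Listing each simplex with vertices in this order, K has dimension 3 with simplices:

  0-simplices (5): [1], [2], [3], [4], [5]
  1-simplices (10): [1,2], [1,3], [1,4], [1,5], [2,3], [2,4], [2,5], [3,4], [3,5], [4,5]
  2-simplices (10): [1,2,3], [1,2,4], [1,2,5], [1,3,4], [1,3,5], [1,4,5], [2,3,4], [2,3,5], [2,4,5], [3,4,5]
  3-simplices (5): [1,2,3,4], [1,2,3,5], [1,2,4,5], [1,3,4,5], [2,3,4,5]

so the chain groups are C_0 ≅ Z^5, C_1 ≅ Z^10, C_2 ≅ Z^10, C_3 ≅ Z^5.

The boundary map ∂_1: C_1 → C_0 is given by ∂[p,q] = [q] − [p]. For instance
  ∂[3,5] = [5] − [3].
The 5×10 boundary matrix has rank 4 and Smith normal form diag(1,1,1,1).

Boundary ∂_2: C_2 → C_1 maps a triangle to the signed sum of its edges. For instance
  ∂[1,3,4] = [3,4] − [1,4] + [1,3],
  ∂[2,4,5] = [4,5] − [2,5] + [2,4].
As a 10×10 matrix over Z this has rank 6, with invariant factors (1,1,1,1,1,1).

∂_3: C_3 → C_2 sends each 3-simplex σ to the alternating sum Σ_i (−1)^i (σ with its i-th vertex removed). For instance
  ∂[2,3,4,5] = [3,4,5] − [2,4,5] + [2,3,5] − [2,3,4],
  ∂[1,2,3,4] = [2,3,4] − [1,3,4] + [1,2,4] − [1,2,3].
The 10×5 boundary matrix has rank 4 and Smith normal form diag(1,1,1,1).

Computing H_k = (kernel of ∂_k) / (image of ∂_{k+1}):

  H_0: rank C_0 − rank ∂_1 = 5 − 4 = 1, and the invariant factors of ∂_1 are all 1, so H_0 = Z.

H_0 ≅ Z.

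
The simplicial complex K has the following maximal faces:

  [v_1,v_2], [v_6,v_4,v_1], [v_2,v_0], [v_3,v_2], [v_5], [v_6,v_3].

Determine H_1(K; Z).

H_1 ≅ Z.

Fix the vertex order v_0 < v_1 < v_2 < v_3 < v_4 < v_5 < v_6 and write every simplex with vertices in increasing order. Then dim K = 2 and the simplices of K are:

  0-simplices (7): [v_0], [v_1], [v_2], [v_3], [v_4], [v_5], [v_6]
  1-simplices (7): [v_0,v_2], [v_1,v_2], [v_1,v_4], [v_1,v_6], [v_2,v_3], [v_3,v_6], [v_4,v_6]
  2-simplices (1): [v_1,v_4,v_6]

Hence C_0 ≅ Z^7, C_1 ≅ Z^7, C_2 ≅ Z^1.

∂_1: C_1 → C_0 sends each edge [p,q] (with p < q) to q − p.
The 7×7 boundary matrix has rank 5 and Smith normal form diag(1,1,1,1,1).

∂_2: C_2 → C_1 maps a triangle to the signed sum of its edges. For instance
  ∂[v_1,v_4,v_6] = [v_4,v_6] − [v_1,v_6] + [v_1,v_4].
As a 7×1 matrix over Z this has rank 1, with invariant factors (1).

Now H_k = ker ∂_k / im ∂_{k+1}, so:

  H_1: rank ker ∂_1 − rank ∂_2 = (7 − 5) − 1 = 1, and the invariant factors of ∂_2 are all 1, so H_1 = Z.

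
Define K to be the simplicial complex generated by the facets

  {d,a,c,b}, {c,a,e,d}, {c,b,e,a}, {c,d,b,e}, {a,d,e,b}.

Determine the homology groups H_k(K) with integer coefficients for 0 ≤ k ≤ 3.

We work with the vertex ordering a < b < c < d < e. The simplices of K, each written with vertices in increasing order, are:

  0-simplices (5): a, b, c, d, e
  1-simplices (10): ab, ac, ad, ae, bc, bd, be, cd, ce, de
  2-simplices (10): abc, abd, abe, acd, ace, ade, bcd, bce, bde, cde
  3-simplices (5): abcd, abce, abde, acde, bcde

so the chain groups are C_0 ≅ Z^5, C_1 ≅ Z^10, C_2 ≅ Z^10, C_3 ≅ Z^5.

The boundary map ∂_1: C_1 → C_0 maps an edge to its endpoints' difference, ∂[p,q] = q − p. For instance
  ∂ad = d − a.
As a 5×10 matrix over Z this has rank 4, with invariant factors (1,1,1,1).

The boundary map ∂_2: C_2 → C_1 sends each 2-simplex [p,q,r] to [q,r] − [p,r] + [p,q]. For instance
  ∂acd = cd − ad + ac,
  ∂ade = de − ae + ad.
As a 10×10 matrix over Z this has rank 6, with invariant factors (1,1,1,1,1,1).

Boundary ∂_3: C_3 → C_2 sends each 3-simplex σ to the alternating sum Σ_i (−1)^i (σ with its i-th vertex removed). For instance
  ∂abcd = bcd − acd + abd − abc,
  ∂abde = bde − ade + abe − abd.
As a 10×5 matrix over Z this has rank 4, with invariant factors (1,1,1,1).

Reading off H_k = ker ∂_k / im ∂_{k+1}:

  H_0: rank C_0 − rank ∂_1 = 5 − 4 = 1, and the invariant factors of ∂_1 are all 1, so H_0 = Z.
  H_1: rank ker ∂_1 − rank ∂_2 = (10 − 4) − 6 = 0, and the invariant factors of ∂_2 are all 1, so H_1 = 0.
  H_2: rank ker ∂_2 − rank ∂_3 = (10 − 6) − 4 = 0, and the invariant factors of ∂_3 are all 1, so H_2 = 0.
  H_3: rank ker ∂_3 − rank ∂_4 = (5 − 4) − 0 = 1, and there is no ∂_4, so H_3 = Z.

As a check, the Euler characteristic is 5 − 10 + 10 − 5 = 0, which agrees with 1 − 0 + 0 − 1 = 0.

H_0 = Z,  H_1 = 0,  H_2 = 0,  H_3 = Z.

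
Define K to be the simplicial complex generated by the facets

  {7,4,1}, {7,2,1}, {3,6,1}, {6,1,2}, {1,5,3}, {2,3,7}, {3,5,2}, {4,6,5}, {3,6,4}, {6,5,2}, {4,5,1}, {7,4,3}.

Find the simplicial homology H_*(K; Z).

H_0 = Z,  H_1 = Z/2,  H_2 = 0.

Order the vertices as 1 < 2 < 3 < 4 < 5 < 6 < 7. Listing each simplex with vertices in this order, K has dimension 2 with simplices:

  0-simplices (7): [1], [2], [3], [4], [5], [6], [7]
  1-simplices (18): [1,2], [1,3], [1,4], [1,5], [1,6], [1,7], [2,3], [2,5], [2,6], [2,7], [3,4], [3,5], [3,6], [3,7], [4,5], [4,6], [4,7], [5,6]
  2-simplices (12): [1,2,6], [1,2,7], [1,3,5], [1,3,6], [1,4,5], [1,4,7], [2,3,5], [2,3,7], [2,5,6], [3,4,6], [3,4,7], [4,5,6]

Hence C_0 ≅ Z^7, C_1 ≅ Z^18, C_2 ≅ Z^12.

Boundary ∂_1: C_1 → C_0 maps an edge to its endpoints' difference, ∂[p,q] = q − p. For instance
  ∂[2,3] = [3] − [2].
As a 7×18 matrix over Z this has rank 6, with invariant factors (1,1,1,1,1,1).

Boundary ∂_2: C_2 → C_1 acts by ∂[p,q,r] = [q,r] − [p,r] + [p,q]. For instance
  ∂[1,3,5] = [3,5] − [1,5] + [1,3],
  ∂[3,4,7] = [4,7] − [3,7] + [3,4].
The resulting 18×12 matrix has rank 12, and its Smith normal form has invariant factors (1,1,1,1,1,1,1,1,1,1,1,2).

Computing H_k = (kernel of ∂_k) / (image of ∂_{k+1}):

  H_0: rank C_0 − rank ∂_1 = 7 − 6 = 1, and the invariant factors of ∂_1 are all 1, so H_0 ≅ Z.
  H_1: rank ker ∂_1 − rank ∂_2 = (18 − 6) − 12 = 0, and ∂_2 has invariant factor 2 > 1, so H_1 ≅ Z/2.
  H_2: rank ker ∂_2 − rank ∂_3 = (12 − 12) − 0 = 0, and there is no ∂_3, so H_2 ≅ 0.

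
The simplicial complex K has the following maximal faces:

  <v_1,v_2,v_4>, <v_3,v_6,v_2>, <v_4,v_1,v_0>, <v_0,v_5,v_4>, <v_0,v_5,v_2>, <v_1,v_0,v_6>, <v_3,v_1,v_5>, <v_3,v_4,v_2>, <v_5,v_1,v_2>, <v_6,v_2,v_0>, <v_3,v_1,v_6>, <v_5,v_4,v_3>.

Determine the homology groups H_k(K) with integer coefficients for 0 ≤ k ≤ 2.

Take the total order v_0 < v_1 < v_2 < v_3 < v_4 < v_5 < v_6 on the vertex set. Then K (dimension 2) consists of the simplices:

  0-simplices (7): [v_0], [v_1], [v_2], [v_3], [v_4], [v_5], [v_6]
  1-simplices (18): (18 of them)
  2-simplices (12): (12 of them)

Hence C_0 ≅ Z^7, C_1 ≅ Z^18, C_2 ≅ Z^12.

∂_1: C_1 → C_0 is given by ∂[p,q] = [q] − [p].
As a 7×18 matrix over Z this has rank 6, with invariant factors (1,1,1,1,1,1).

∂_2: C_2 → C_1 maps a triangle to the signed sum of its edges. For instance
  ∂[v_0,v_2,v_6] = [v_2,v_6] − [v_0,v_6] + [v_0,v_2],
  ∂[v_1,v_2,v_5] = [v_2,v_5] − [v_1,v_5] + [v_1,v_2].
As a 18×12 matrix over Z this has rank 12, with invariant factors (1,1,1,1,1,1,1,1,1,1,1,2).

Computing H_k = (kernel of ∂_k) / (image of ∂_{k+1}):

  H_0: rank C_0 − rank ∂_1 = 7 − 6 = 1, and the invariant factors of ∂_1 are all 1, so H_0 ≅ Z.
  H_1: rank ker ∂_1 − rank ∂_2 = (18 − 6) − 12 = 0, and ∂_2 has invariant factor 2 > 1, so H_1 ≅ Z/2.
  H_2: rank ker ∂_2 − rank ∂_3 = (12 − 12) − 0 = 0, and there is no ∂_3, so H_2 ≅ 0.

H_0 = Z,  H_1 = Z/2,  H_2 = 0.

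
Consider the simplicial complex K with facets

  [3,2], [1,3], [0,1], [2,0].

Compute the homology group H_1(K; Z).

H_1 ≅ Z.

We work with the vertex ordering 0 < 1 < 2 < 3. The simplices of K, each written with vertices in increasing order, are:

  0-simplices (4): [0], [1], [2], [3]
  1-simplices (4): [0,1], [0,2], [1,3], [2,3]

giving chain groups C_0 ≅ Z^4, C_1 ≅ Z^4.

Boundary ∂_1: C_1 → C_0 sends each edge [p,q] (with p < q) to q − p. For instance
  ∂[1,3] = [3] − [1].
As a 4×4 matrix over Z this has rank 3, with invariant factors (1,1,1).

Computing H_k = (kernel of ∂_k) / (image of ∂_{k+1}):

  H_1: rank ker ∂_1 − rank ∂_2 = (4 − 3) − 0 = 1, and there is no ∂_2, so H_1 ≅ Z.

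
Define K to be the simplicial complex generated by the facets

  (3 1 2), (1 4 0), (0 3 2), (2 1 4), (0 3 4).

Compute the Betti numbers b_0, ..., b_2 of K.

Order the vertices as 0 < 1 < 2 < 3 < 4. Listing each simplex with vertices in this order, K has dimension 2 with simplices:

  0-simplices (5): [0], [1], [2], [3], [4]
  1-simplices (10): [0,1], [0,2], [0,3], [0,4], [1,2], [1,3], [1,4], [2,3], [2,4], [3,4]
  2-simplices (5): [0,1,4], [0,2,3], [0,3,4], [1,2,3], [1,2,4]

so the chain groups are C_0 ≅ Z^5, C_1 ≅ Z^10, C_2 ≅ Z^5.

∂_1: C_1 → C_0 sends each edge [p,q] (with p < q) to q − p.
The 5×10 boundary matrix has rank 4 and Smith normal form diag(1,1,1,1).

The boundary map ∂_2: C_2 → C_1 maps a triangle to the signed sum of its edges. For instance
  ∂[0,1,4] = [1,4] − [0,4] + [0,1],
  ∂[0,2,3] = [2,3] − [0,3] + [0,2].
The 10×5 boundary matrix has rank 5 and Smith normal form diag(1,1,1,1,1).

Computing H_k = (kernel of ∂_k) / (image of ∂_{k+1}):

  H_0: rank C_0 − rank ∂_1 = 5 − 4 = 1, and the invariant factors of ∂_1 are all 1, so H_0 ≅ Z.
  H_1: rank ker ∂_1 − rank ∂_2 = (10 − 4) − 5 = 1, and the invariant factors of ∂_2 are all 1, so H_1 ≅ Z.
  H_2: rank ker ∂_2 − rank ∂_3 = (5 − 5) − 0 = 0, and there is no ∂_3, so H_2 ≅ 0.

As a check, the Euler characteristic is 5 − 10 + 5 = 0, which agrees with 1 − 1 + 0 = 0.
(K is a triangulation of the Möbius band.)

Hence the Betti numbers are b_0 = 1, b_1 = 1, b_2 = 0.

b_0 = 1, b_1 = 1, b_2 = 0.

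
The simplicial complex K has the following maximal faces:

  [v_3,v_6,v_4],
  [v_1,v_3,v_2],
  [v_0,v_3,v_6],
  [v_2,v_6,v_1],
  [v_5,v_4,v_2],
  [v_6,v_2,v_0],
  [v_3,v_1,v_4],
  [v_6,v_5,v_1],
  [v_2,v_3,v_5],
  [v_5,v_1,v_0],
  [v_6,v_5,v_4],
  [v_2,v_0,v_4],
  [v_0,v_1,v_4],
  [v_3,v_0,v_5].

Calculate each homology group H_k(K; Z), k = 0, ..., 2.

H_0 = Z,  H_1 = Z^2,  H_2 = Z.

Order the vertices as v_0 < v_1 < v_2 < v_3 < v_4 < v_5 < v_6. Listing each simplex with vertices in this order, K has dimension 2 with simplices:

  0-simplices (7): [v_0], [v_1], [v_2], [v_3], [v_4], [v_5], [v_6]
  1-simplices (21): (21 of them)
  2-simplices (14): (14 of them)

giving chain groups C_0 ≅ Z^7, C_1 ≅ Z^21, C_2 ≅ Z^14.

∂_1: C_1 → C_0 is given by ∂[p,q] = [q] − [p]. For instance
  ∂[v_1,v_2] = [v_2] − [v_1].
As a 7×21 matrix over Z this has rank 6, with invariant factors (1,1,1,1,1,1).

The boundary map ∂_2: C_2 → C_1 maps a triangle to the signed sum of its edges. For instance
  ∂[v_0,v_3,v_6] = [v_3,v_6] − [v_0,v_6] + [v_0,v_3],
  ∂[v_1,v_2,v_6] = [v_2,v_6] − [v_1,v_6] + [v_1,v_2].
This gives a 21×14 integer matrix of rank 13; reducing to Smith normal form yields diagonal entries (1,1,1,1,1,1,1,1,1,1,1,1,1).

Reading off H_k = ker ∂_k / im ∂_{k+1}:

  H_0: rank C_0 − rank ∂_1 = 7 − 6 = 1, and the invariant factors of ∂_1 are all 1, so H_0 ≅ Z.
  H_1: rank ker ∂_1 − rank ∂_2 = (21 − 6) − 13 = 2, and the invariant factors of ∂_2 are all 1, so H_1 ≅ Z^2.
  H_2: rank ker ∂_2 − rank ∂_3 = (14 − 13) − 0 = 1, and there is no ∂_3, so H_2 ≅ Z.

(K is a triangulation of the torus T^2.)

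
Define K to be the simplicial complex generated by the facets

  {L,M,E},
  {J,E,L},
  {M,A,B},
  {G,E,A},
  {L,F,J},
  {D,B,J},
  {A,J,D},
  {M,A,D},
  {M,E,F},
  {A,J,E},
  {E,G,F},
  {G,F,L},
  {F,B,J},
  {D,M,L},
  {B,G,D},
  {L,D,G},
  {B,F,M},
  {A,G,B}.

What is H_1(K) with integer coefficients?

H_1 = Z ⊕ Z/2.

We work with the vertex ordering A < B < D < E < F < G < J < L < M. The simplices of K, each written with vertices in increasing order, are:

  0-simplices (9): A, B, D, E, F, G, J, L, M
  1-simplices (27): AB, AD, AE, AG, AJ, AM, BD, BF, BG, BJ, BM, DG, DJ, DL, DM, EF, EG, EJ, EL, EM, FG, FJ, FL, FM, GL, JL, LM
  2-simplices (18): ABG, ABM, ADJ, ADM, AEG, AEJ, BDG, BDJ, BFJ, BFM, DGL, DLM, EFG, EFM, EJL, ELM, FGL, FJL

giving chain groups C_0 ≅ Z^9, C_1 ≅ Z^27, C_2 ≅ Z^18.

∂_1: C_1 → C_0 sends each edge [p,q] (with p < q) to q − p. For instance
  ∂BF = F − B.
The 9×27 boundary matrix has rank 8 and Smith normal form diag(1,1,1,1,1,1,1,1).

Boundary ∂_2: C_2 → C_1 acts by ∂[p,q,r] = [q,r] − [p,r] + [p,q]. For instance
  ∂ADM = DM − AM + AD,
  ∂DLM = LM − DM + DL.
The resulting 27×18 matrix has rank 18, and its Smith normal form has invariant factors (1,1,1,1,1,1,1,1,1,1,1,1,1,1,1,1,1,2).

Computing H_k = (kernel of ∂_k) / (image of ∂_{k+1}):

  H_1: rank ker ∂_1 − rank ∂_2 = (27 − 8) − 18 = 1, and ∂_2 has invariant factor 2 > 1, so H_1 ≅ Z ⊕ Z/2.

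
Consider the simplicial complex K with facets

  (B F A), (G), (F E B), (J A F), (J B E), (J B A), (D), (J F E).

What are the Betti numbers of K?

b_0 = 3, b_1 = 0, b_2 = 1.

Fix the vertex order A < B < D < E < F < G < J and write every simplex with vertices in increasing order. Then dim K = 2 and the simplices of K are:

  0-simplices (7): A, B, D, E, F, G, J
  1-simplices (9): AB, AF, AJ, BE, BF, BJ, EF, EJ, FJ
  2-simplices (6): ABF, ABJ, AFJ, BEF, BEJ, EFJ

so the chain groups are C_0 ≅ Z^7, C_1 ≅ Z^9, C_2 ≅ Z^6.

The boundary map ∂_1: C_1 → C_0 is given by ∂[p,q] = [q] − [p]. For instance
  ∂BE = E − B.
As a 7×9 matrix over Z this has rank 4, with invariant factors (1,1,1,1).

∂_2: C_2 → C_1 acts by ∂[p,q,r] = [q,r] − [p,r] + [p,q]. For instance
  ∂ABF = BF − AF + AB,
  ∂ABJ = BJ − AJ + AB.
This gives a 9×6 integer matrix of rank 5; reducing to Smith normal form yields diagonal entries (1,1,1,1,1).

From H_k ≅ ker(∂_k) / im(∂_{k+1}) we obtain:

  H_0: rank C_0 − rank ∂_1 = 7 − 4 = 3, and the invariant factors of ∂_1 are all 1, so H_0 = Z^3.
  H_1: rank ker ∂_1 − rank ∂_2 = (9 − 4) − 5 = 0, and the invariant factors of ∂_2 are all 1, so H_1 = 0.
  H_2: rank ker ∂_2 − rank ∂_3 = (6 − 5) − 0 = 1, and there is no ∂_3, so H_2 = Z.

Hence the Betti numbers are b_0 = 3, b_1 = 0, b_2 = 1.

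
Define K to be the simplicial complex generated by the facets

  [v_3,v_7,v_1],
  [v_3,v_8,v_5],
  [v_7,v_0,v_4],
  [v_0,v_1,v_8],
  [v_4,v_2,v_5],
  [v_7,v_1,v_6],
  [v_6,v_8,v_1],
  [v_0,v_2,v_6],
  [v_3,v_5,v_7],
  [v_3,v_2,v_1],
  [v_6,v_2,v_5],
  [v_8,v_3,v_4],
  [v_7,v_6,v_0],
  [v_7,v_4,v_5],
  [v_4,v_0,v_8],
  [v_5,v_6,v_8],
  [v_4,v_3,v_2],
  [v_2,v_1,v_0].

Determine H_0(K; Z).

Order the vertices as v_0 < v_1 < v_2 < v_3 < v_4 < v_5 < v_6 < v_7 < v_8. Listing each simplex with vertices in this order, K has dimension 2 with simplices:

  0-simplices (9): [v_0], [v_1], [v_2], [v_3], [v_4], [v_5], [v_6], [v_7], [v_8]
  1-simplices (27): (27 of them)
  2-simplices (18): (18 of them)

giving chain groups C_0 ≅ Z^9, C_1 ≅ Z^27, C_2 ≅ Z^18.

∂_1: C_1 → C_0 is given by ∂[p,q] = [q] − [p]. For instance
  ∂[v_2,v_4] = [v_4] − [v_2].
The resulting 9×27 matrix has rank 8, and its Smith normal form has invariant factors (1,1,1,1,1,1,1,1).

∂_2: C_2 → C_1 maps a triangle to the signed sum of its edges. For instance
  ∂[v_3,v_4,v_8] = [v_4,v_8] − [v_3,v_8] + [v_3,v_4],
  ∂[v_3,v_5,v_8] = [v_5,v_8] − [v_3,v_8] + [v_3,v_5].
The 27×18 boundary matrix has rank 18 and Smith normal form diag(1,1,1,1,1,1,1,1,1,1,1,1,1,1,1,1,1,2).

Now H_k = ker ∂_k / im ∂_{k+1}, so:

  H_0: rank C_0 − rank ∂_1 = 9 − 8 = 1, and the invariant factors of ∂_1 are all 1, so H_0 = Z.

H_0 ≅ Z.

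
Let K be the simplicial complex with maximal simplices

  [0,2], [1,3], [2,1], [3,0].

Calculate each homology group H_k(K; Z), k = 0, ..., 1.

We work with the vertex ordering 0 < 1 < 2 < 3. The simplices of K, each written with vertices in increasing order, are:

  0-simplices (4): [0], [1], [2], [3]
  1-simplices (4): [0,2], [0,3], [1,2], [1,3]

giving chain groups C_0 ≅ Z^4, C_1 ≅ Z^4.

∂_1: C_1 → C_0 maps an edge to its endpoints' difference, ∂[p,q] = q − p. For instance
  ∂[0,2] = [2] − [0].
This gives a 4×4 integer matrix of rank 3; reducing to Smith normal form yields diagonal entries (1,1,1).

Reading off H_k = ker ∂_k / im ∂_{k+1}:

  H_0: rank C_0 − rank ∂_1 = 4 − 3 = 1, and the invariant factors of ∂_1 are all 1, so H_0 = Z.
  H_1: rank ker ∂_1 − rank ∂_2 = (4 − 3) − 0 = 1, and there is no ∂_2, so H_1 = Z.

H_0 ≅ Z,  H_1 ≅ Z.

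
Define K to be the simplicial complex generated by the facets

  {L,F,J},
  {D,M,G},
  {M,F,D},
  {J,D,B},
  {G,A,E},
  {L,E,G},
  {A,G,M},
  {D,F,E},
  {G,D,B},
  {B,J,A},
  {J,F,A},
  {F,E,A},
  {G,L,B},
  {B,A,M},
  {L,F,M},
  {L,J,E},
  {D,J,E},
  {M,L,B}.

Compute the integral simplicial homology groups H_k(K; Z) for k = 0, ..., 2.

K has 9 vertices, 27 edges, 18 triangles.
rank ∂_0 = 0, rank ∂_1 = 8 ⇒ b_0 = 9 − 0 − 8 = 1; all invariant factors of ∂_1 are 1 so no torsion. So H_0 ≅ Z.
rank ∂_1 = 8, rank ∂_2 = 18 ⇒ b_1 = 27 − 8 − 18 = 1; ∂_2 has invariant factor(s) [2] giving torsion. So H_1 ≅ Z ⊕ Z/2.
rank ∂_2 = 18, rank ∂_3 = 0 ⇒ b_2 = 18 − 18 − 0 = 0. So H_2 ≅ 0.

H_0 = Z,  H_1 = Z ⊕ Z/2,  H_2 = 0.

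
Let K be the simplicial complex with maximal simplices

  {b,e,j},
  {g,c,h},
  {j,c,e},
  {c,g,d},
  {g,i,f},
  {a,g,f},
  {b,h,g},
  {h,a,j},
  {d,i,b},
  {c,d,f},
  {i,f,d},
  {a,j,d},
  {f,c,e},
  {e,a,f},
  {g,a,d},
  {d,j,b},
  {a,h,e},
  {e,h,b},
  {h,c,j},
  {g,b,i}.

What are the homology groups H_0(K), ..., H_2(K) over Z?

H_0 = Z,  H_1 = Z ⊕ Z/2,  H_2 = 0.

Take the total order a < b < c < d < e < f < g < h < i < j on the vertex set. Then K (dimension 2) consists of the simplices:

  0-simplices (10): a, b, c, d, e, f, g, h, i, j
  1-simplices (30): ad, ae, af, ag, ah, aj, bd, be, bg, bh, bi, bj, cd, ce, cf, cg, ch, cj, df, dg, di, dj, ef, eh, ej, fg, fi, gh, gi, hj
  2-simplices (20): adg, adj, aef, aeh, afg, ahj, bdi, bdj, beh, bej, bgh, bgi, cdf, cdg, cef, cej, cgh, chj, dfi, fgi

Hence C_0 ≅ Z^10, C_1 ≅ Z^30, C_2 ≅ Z^20.

∂_1: C_1 → C_0 maps an edge to its endpoints' difference, ∂[p,q] = q − p. For instance
  ∂df = f − d.
This gives a 10×30 integer matrix of rank 9; reducing to Smith normal form yields diagonal entries (1,1,1,1,1,1,1,1,1).

The boundary map ∂_2: C_2 → C_1 maps a triangle to the signed sum of its edges. For instance
  ∂cej = ej − cj + ce,
  ∂bej = ej − bj + be.
The 30×20 boundary matrix has rank 20 and Smith normal form diag(1,1,1,1,1,1,1,1,1,1,1,1,1,1,1,1,1,1,1,2).

Now H_k = ker ∂_k / im ∂_{k+1}, so:

  H_0: rank C_0 − rank ∂_1 = 10 − 9 = 1, and the invariant factors of ∂_1 are all 1, so H_0 ≅ Z.
  H_1: rank ker ∂_1 − rank ∂_2 = (30 − 9) − 20 = 1, and ∂_2 has invariant factor 2 > 1, so H_1 ≅ Z ⊕ Z/2.
  H_2: rank ker ∂_2 − rank ∂_3 = (20 − 20) − 0 = 0, and there is no ∂_3, so H_2 ≅ 0.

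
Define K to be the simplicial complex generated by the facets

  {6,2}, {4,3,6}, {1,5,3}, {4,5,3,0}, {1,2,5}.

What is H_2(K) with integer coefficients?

H_2 ≅ 0.

Take the total order 0 < 1 < 2 < 3 < 4 < 5 < 6 on the vertex set. Then K (dimension 3) consists of the simplices:

  0-simplices (7): [0], [1], [2], [3], [4], [5], [6]
  1-simplices (13): [0,3], [0,4], [0,5], [1,2], [1,3], [1,5], [2,5], [2,6], [3,4], [3,5], [3,6], [4,5], [4,6]
  2-simplices (7): [0,3,4], [0,3,5], [0,4,5], [1,2,5], [1,3,5], [3,4,5], [3,4,6]
  3-simplices (1): [0,3,4,5]

Hence C_0 ≅ Z^7, C_1 ≅ Z^13, C_2 ≅ Z^7, C_3 ≅ Z^1.

∂_1: C_1 → C_0 is given by ∂[p,q] = [q] − [p].
The resulting 7×13 matrix has rank 6, and its Smith normal form has invariant factors (1,1,1,1,1,1).

∂_2: C_2 → C_1 sends each 2-simplex [p,q,r] to [q,r] − [p,r] + [p,q]. For instance
  ∂[0,3,5] = [3,5] − [0,5] + [0,3],
  ∂[0,3,4] = [3,4] − [0,4] + [0,3].
As a 13×7 matrix over Z this has rank 6, with invariant factors (1,1,1,1,1,1).

The boundary map ∂_3: C_3 → C_2 sends each 3-simplex σ to the alternating sum Σ_i (−1)^i (σ with its i-th vertex removed). For instance
  ∂[0,3,4,5] = [3,4,5] − [0,4,5] + [0,3,5] − [0,3,4].
The 7×1 boundary matrix has rank 1 and Smith normal form diag(1).

Computing H_k = (kernel of ∂_k) / (image of ∂_{k+1}):

  H_2: rank ker ∂_2 − rank ∂_3 = (7 − 6) − 1 = 0, and the invariant factors of ∂_3 are all 1, so H_2 ≅ 0.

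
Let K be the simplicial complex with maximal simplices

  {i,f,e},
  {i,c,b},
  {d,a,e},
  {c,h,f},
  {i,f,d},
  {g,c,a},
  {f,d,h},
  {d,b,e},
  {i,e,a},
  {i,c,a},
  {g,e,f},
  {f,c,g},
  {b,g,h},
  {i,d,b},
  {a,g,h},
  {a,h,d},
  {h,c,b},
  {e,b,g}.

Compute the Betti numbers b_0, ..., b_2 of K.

Take the total order a < b < c < d < e < f < g < h < i on the vertex set. Then K (dimension 2) consists of the simplices:

  0-simplices (9): a, b, c, d, e, f, g, h, i
  1-simplices (27): ac, ad, ae, ag, ah, ai, bc, bd, be, bg, bh, bi, cf, cg, ch, ci, de, df, dh, di, ef, eg, ei, fg, fh, fi, gh
  2-simplices (18): acg, aci, ade, adh, aei, agh, bch, bci, bde, bdi, beg, bgh, cfg, cfh, dfh, dfi, efg, efi

Hence C_0 ≅ Z^9, C_1 ≅ Z^27, C_2 ≅ Z^18.

∂_1: C_1 → C_0 is given by ∂[p,q] = [q] − [p].
The 9×27 boundary matrix has rank 8 and Smith normal form diag(1,1,1,1,1,1,1,1).

Boundary ∂_2: C_2 → C_1 maps a triangle to the signed sum of its edges. For instance
  ∂cfh = fh − ch + cf,
  ∂aci = ci − ai + ac.
This gives a 27×18 integer matrix of rank 18; reducing to Smith normal form yields diagonal entries (1,1,1,1,1,1,1,1,1,1,1,1,1,1,1,1,1,2).

Now H_k = ker ∂_k / im ∂_{k+1}, so:

  H_0: rank C_0 − rank ∂_1 = 9 − 8 = 1, and the invariant factors of ∂_1 are all 1, so H_0 ≅ Z.
  H_1: rank ker ∂_1 − rank ∂_2 = (27 − 8) − 18 = 1, and ∂_2 has invariant factor 2 > 1, so H_1 ≅ Z ⊕ Z/2.
  H_2: rank ker ∂_2 − rank ∂_3 = (18 − 18) − 0 = 0, and there is no ∂_3, so H_2 ≅ 0.

Hence the Betti numbers are b_0 = 1, b_1 = 1, b_2 = 0.

b_0 = 1, b_1 = 1, b_2 = 0.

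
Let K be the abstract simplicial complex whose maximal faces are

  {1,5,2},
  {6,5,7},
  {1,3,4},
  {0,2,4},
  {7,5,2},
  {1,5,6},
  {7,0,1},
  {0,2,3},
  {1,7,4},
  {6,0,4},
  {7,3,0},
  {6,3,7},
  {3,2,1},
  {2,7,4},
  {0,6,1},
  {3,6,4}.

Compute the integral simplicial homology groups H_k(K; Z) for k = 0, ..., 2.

H_0 ≅ Z,  H_1 ≅ Z^2,  H_2 ≅ Z.

Take the total order 0 < 1 < 2 < 3 < 4 < 5 < 6 < 7 on the vertex set. Then K (dimension 2) consists of the simplices:

  0-simplices (8): [0], [1], [2], [3], [4], [5], [6], [7]
  1-simplices (24): (24 of them)
  2-simplices (16): [0,1,6], [0,1,7], [0,2,3], [0,2,4], [0,3,7], [0,4,6], [1,2,3], [1,2,5], [1,3,4], [1,4,7], [1,5,6], [2,4,7], [2,5,7], [3,4,6], [3,6,7], [5,6,7]

Hence C_0 ≅ Z^8, C_1 ≅ Z^24, C_2 ≅ Z^16.

The boundary map ∂_1: C_1 → C_0 maps an edge to its endpoints' difference, ∂[p,q] = q − p. For instance
  ∂[3,6] = [6] − [3].
The resulting 8×24 matrix has rank 7, and its Smith normal form has invariant factors (1,1,1,1,1,1,1).

∂_2: C_2 → C_1 acts by ∂[p,q,r] = [q,r] − [p,r] + [p,q]. For instance
  ∂[3,6,7] = [6,7] − [3,7] + [3,6],
  ∂[0,2,3] = [2,3] − [0,3] + [0,2].
The resulting 24×16 matrix has rank 15, and its Smith normal form has invariant factors (1,1,1,1,1,1,1,1,1,1,1,1,1,1,1).

Reading off H_k = ker ∂_k / im ∂_{k+1}:

  H_0: rank C_0 − rank ∂_1 = 8 − 7 = 1, and the invariant factors of ∂_1 are all 1, so H_0 ≅ Z.
  H_1: rank ker ∂_1 − rank ∂_2 = (24 − 7) − 15 = 2, and the invariant factors of ∂_2 are all 1, so H_1 ≅ Z^2.
  H_2: rank ker ∂_2 − rank ∂_3 = (16 − 15) − 0 = 1, and there is no ∂_3, so H_2 ≅ Z.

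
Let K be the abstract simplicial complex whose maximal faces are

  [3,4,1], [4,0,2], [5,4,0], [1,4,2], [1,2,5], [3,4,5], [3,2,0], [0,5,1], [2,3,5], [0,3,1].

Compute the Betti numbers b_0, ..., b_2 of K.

b_0 = 1, b_1 = 0, b_2 = 0.

Take the total order 0 < 1 < 2 < 3 < 4 < 5 on the vertex set. Then K (dimension 2) consists of the simplices:

  0-simplices (6): [0], [1], [2], [3], [4], [5]
  1-simplices (15): [0,1], [0,2], [0,3], [0,4], [0,5], [1,2], [1,3], [1,4], [1,5], [2,3], [2,4], [2,5], [3,4], [3,5], [4,5]
  2-simplices (10): [0,1,3], [0,1,5], [0,2,3], [0,2,4], [0,4,5], [1,2,4], [1,2,5], [1,3,4], [2,3,5], [3,4,5]

so the chain groups are C_0 ≅ Z^6, C_1 ≅ Z^15, C_2 ≅ Z^10.

∂_1: C_1 → C_0 is given by ∂[p,q] = [q] − [p].
This gives a 6×15 integer matrix of rank 5; reducing to Smith normal form yields diagonal entries (1,1,1,1,1).

Boundary ∂_2: C_2 → C_1 acts by ∂[p,q,r] = [q,r] − [p,r] + [p,q]. For instance
  ∂[1,2,5] = [2,5] − [1,5] + [1,2],
  ∂[0,2,3] = [2,3] − [0,3] + [0,2].
The resulting 15×10 matrix has rank 10, and its Smith normal form has invariant factors (1,1,1,1,1,1,1,1,1,2).

Now H_k = ker ∂_k / im ∂_{k+1}, so:

  H_0: rank C_0 − rank ∂_1 = 6 − 5 = 1, and the invariant factors of ∂_1 are all 1, so H_0 ≅ Z.
  H_1: rank ker ∂_1 − rank ∂_2 = (15 − 5) − 10 = 0, and ∂_2 has invariant factor 2 > 1, so H_1 ≅ Z/2Z.
  H_2: rank ker ∂_2 − rank ∂_3 = (10 − 10) − 0 = 0, and there is no ∂_3, so H_2 ≅ 0.

Hence the Betti numbers are b_0 = 1, b_1 = 0, b_2 = 0.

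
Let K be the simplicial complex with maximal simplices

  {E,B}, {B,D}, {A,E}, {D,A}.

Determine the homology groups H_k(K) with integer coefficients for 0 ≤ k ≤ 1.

H_0 ≅ Z,  H_1 ≅ Z.

Order the vertices as A < B < D < E. Listing each simplex with vertices in this order, K has dimension 1 with simplices:

  0-simplices (4): A, B, D, E
  1-simplices (4): AD, AE, BD, BE

Hence C_0 ≅ Z^4, C_1 ≅ Z^4.

The boundary map ∂_1: C_1 → C_0 maps an edge to its endpoints' difference, ∂[p,q] = q − p. For instance
  ∂AE = E − A.
The resulting 4×4 matrix has rank 3, and its Smith normal form has invariant factors (1,1,1).

Reading off H_k = ker ∂_k / im ∂_{k+1}:

  H_0: rank C_0 − rank ∂_1 = 4 − 3 = 1, and the invariant factors of ∂_1 are all 1, so H_0 = Z.
  H_1: rank ker ∂_1 − rank ∂_2 = (4 − 3) − 0 = 1, and there is no ∂_2, so H_1 = Z.

As a check, the Euler characteristic is 4 − 4 = 0, which agrees with 1 − 1 = 0.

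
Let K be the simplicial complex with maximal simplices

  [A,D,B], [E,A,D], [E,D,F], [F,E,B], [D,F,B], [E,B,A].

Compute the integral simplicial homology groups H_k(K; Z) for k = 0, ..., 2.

H_0 = Z,  H_1 = 0,  H_2 = Z.

We work with the vertex ordering A < B < D < E < F. The simplices of K, each written with vertices in increasing order, are:

  0-simplices (5): A, B, D, E, F
  1-simplices (9): AB, AD, AE, BD, BE, BF, DE, DF, EF
  2-simplices (6): ABD, ABE, ADE, BDF, BEF, DEF

giving chain groups C_0 ≅ Z^5, C_1 ≅ Z^9, C_2 ≅ Z^6.

The boundary map ∂_1: C_1 → C_0 sends each edge [p,q] (with p < q) to q − p. For instance
  ∂AD = D − A.
This gives a 5×9 integer matrix of rank 4; reducing to Smith normal form yields diagonal entries (1,1,1,1).

Boundary ∂_2: C_2 → C_1 acts by ∂[p,q,r] = [q,r] − [p,r] + [p,q]. For instance
  ∂DEF = EF − DF + DE,
  ∂ADE = DE − AE + AD.
As a 9×6 matrix over Z this has rank 5, with invariant factors (1,1,1,1,1).

From H_k ≅ ker(∂_k) / im(∂_{k+1}) we obtain:

  H_0: rank C_0 − rank ∂_1 = 5 − 4 = 1, and the invariant factors of ∂_1 are all 1, so H_0 ≅ Z.
  H_1: rank ker ∂_1 − rank ∂_2 = (9 − 4) − 5 = 0, and the invariant factors of ∂_2 are all 1, so H_1 ≅ 0.
  H_2: rank ker ∂_2 − rank ∂_3 = (6 − 5) − 0 = 1, and there is no ∂_3, so H_2 ≅ Z.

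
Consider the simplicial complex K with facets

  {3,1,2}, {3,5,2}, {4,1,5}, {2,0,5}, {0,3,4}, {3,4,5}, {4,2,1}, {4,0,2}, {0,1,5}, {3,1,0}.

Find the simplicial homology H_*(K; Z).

Order the vertices as 0 < 1 < 2 < 3 < 4 < 5. Listing each simplex with vertices in this order, K has dimension 2 with simplices:

  0-simplices (6): [0], [1], [2], [3], [4], [5]
  1-simplices (15): [0,1], [0,2], [0,3], [0,4], [0,5], [1,2], [1,3], [1,4], [1,5], [2,3], [2,4], [2,5], [3,4], [3,5], [4,5]
  2-simplices (10): [0,1,3], [0,1,5], [0,2,4], [0,2,5], [0,3,4], [1,2,3], [1,2,4], [1,4,5], [2,3,5], [3,4,5]

so the chain groups are C_0 ≅ Z^6, C_1 ≅ Z^15, C_2 ≅ Z^10.

∂_1: C_1 → C_0 maps an edge to its endpoints' difference, ∂[p,q] = q − p. For instance
  ∂[1,4] = [4] − [1].
The 6×15 boundary matrix has rank 5 and Smith normal form diag(1,1,1,1,1).

∂_2: C_2 → C_1 sends each 2-simplex [p,q,r] to [q,r] − [p,r] + [p,q]. For instance
  ∂[3,4,5] = [4,5] − [3,5] + [3,4],
  ∂[1,2,3] = [2,3] − [1,3] + [1,2].
This gives a 15×10 integer matrix of rank 10; reducing to Smith normal form yields diagonal entries (1,1,1,1,1,1,1,1,1,2).

Reading off H_k = ker ∂_k / im ∂_{k+1}:

  H_0: rank C_0 − rank ∂_1 = 6 − 5 = 1, and the invariant factors of ∂_1 are all 1, so H_0 ≅ Z.
  H_1: rank ker ∂_1 − rank ∂_2 = (15 − 5) − 10 = 0, and ∂_2 has invariant factor 2 > 1, so H_1 ≅ Z/2Z.
  H_2: rank ker ∂_2 − rank ∂_3 = (10 − 10) − 0 = 0, and there is no ∂_3, so H_2 ≅ 0.

As a check, the Euler characteristic is 6 − 15 + 10 = 1, which agrees with 1 − 0 + 0 = 1.

H_0 = Z,  H_1 = Z/2Z,  H_2 = 0.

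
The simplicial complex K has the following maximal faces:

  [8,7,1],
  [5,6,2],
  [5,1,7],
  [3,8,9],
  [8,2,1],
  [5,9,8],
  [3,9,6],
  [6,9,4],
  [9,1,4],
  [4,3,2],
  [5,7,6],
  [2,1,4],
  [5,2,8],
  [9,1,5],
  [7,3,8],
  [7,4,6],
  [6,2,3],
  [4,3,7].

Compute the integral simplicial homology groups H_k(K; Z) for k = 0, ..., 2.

We work with the vertex ordering 1 < 2 < 3 < 4 < 5 < 6 < 7 < 8 < 9. The simplices of K, each written with vertices in increasing order, are:

  0-simplices (9): [1], [2], [3], [4], [5], [6], [7], [8], [9]
  1-simplices (27): (27 of them)
  2-simplices (18): [1,2,4], [1,2,8], [1,4,9], [1,5,7], [1,5,9], [1,7,8], [2,3,4], [2,3,6], [2,5,6], [2,5,8], [3,4,7], [3,6,9], [3,7,8], [3,8,9], [4,6,7], [4,6,9], [5,6,7], [5,8,9]

giving chain groups C_0 ≅ Z^9, C_1 ≅ Z^27, C_2 ≅ Z^18.

Boundary ∂_1: C_1 → C_0 maps an edge to its endpoints' difference, ∂[p,q] = q − p. For instance
  ∂[3,6] = [6] − [3].
The resulting 9×27 matrix has rank 8, and its Smith normal form has invariant factors (1,1,1,1,1,1,1,1).

Boundary ∂_2: C_2 → C_1 sends each 2-simplex [p,q,r] to [q,r] − [p,r] + [p,q]. For instance
  ∂[1,5,7] = [5,7] − [1,7] + [1,5],
  ∂[1,2,8] = [2,8] − [1,8] + [1,2].
This gives a 27×18 integer matrix of rank 18; reducing to Smith normal form yields diagonal entries (1,1,1,1,1,1,1,1,1,1,1,1,1,1,1,1,1,2).

Computing H_k = (kernel of ∂_k) / (image of ∂_{k+1}):

  H_0: rank C_0 − rank ∂_1 = 9 − 8 = 1, and the invariant factors of ∂_1 are all 1, so H_0 = Z.
  H_1: rank ker ∂_1 − rank ∂_2 = (27 − 8) − 18 = 1, and ∂_2 has invariant factor 2 > 1, so H_1 = Z ⊕ Z/2.
  H_2: rank ker ∂_2 − rank ∂_3 = (18 − 18) − 0 = 0, and there is no ∂_3, so H_2 = 0.

H_0 ≅ Z,  H_1 ≅ Z ⊕ Z/2,  H_2 = 0.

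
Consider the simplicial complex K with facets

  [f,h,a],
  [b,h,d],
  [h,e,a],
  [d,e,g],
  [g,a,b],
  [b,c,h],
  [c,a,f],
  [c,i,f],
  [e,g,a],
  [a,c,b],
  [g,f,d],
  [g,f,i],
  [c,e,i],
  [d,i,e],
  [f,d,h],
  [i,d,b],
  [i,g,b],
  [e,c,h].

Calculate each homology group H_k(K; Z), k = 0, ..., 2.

We work with the vertex ordering a < b < c < d < e < f < g < h < i. The simplices of K, each written with vertices in increasing order, are:

  0-simplices (9): a, b, c, d, e, f, g, h, i
  1-simplices (27): ab, ac, ae, af, ag, ah, bc, bd, bg, bh, bi, ce, cf, ch, ci, de, df, dg, dh, di, eg, eh, ei, fg, fh, fi, gi
  2-simplices (18): abc, abg, acf, aeg, aeh, afh, bch, bdh, bdi, bgi, ceh, cei, cfi, deg, dei, dfg, dfh, fgi

Hence C_0 ≅ Z^9, C_1 ≅ Z^27, C_2 ≅ Z^18.

Boundary ∂_1: C_1 → C_0 is given by ∂[p,q] = [q] − [p]. For instance
  ∂df = f − d.
The 9×27 boundary matrix has rank 8 and Smith normal form diag(1,1,1,1,1,1,1,1).

The boundary map ∂_2: C_2 → C_1 maps a triangle to the signed sum of its edges. For instance
  ∂abg = bg − ag + ab,
  ∂cfi = fi − ci + cf.
The resulting 27×18 matrix has rank 18, and its Smith normal form has invariant factors (1,1,1,1,1,1,1,1,1,1,1,1,1,1,1,1,1,2).

From H_k ≅ ker(∂_k) / im(∂_{k+1}) we obtain:

  H_0: rank C_0 − rank ∂_1 = 9 − 8 = 1, and the invariant factors of ∂_1 are all 1, so H_0 ≅ Z.
  H_1: rank ker ∂_1 − rank ∂_2 = (27 − 8) − 18 = 1, and ∂_2 has invariant factor 2 > 1, so H_1 ≅ Z ⊕ Z/2.
  H_2: rank ker ∂_2 − rank ∂_3 = (18 − 18) − 0 = 0, and there is no ∂_3, so H_2 ≅ 0.

H_0 ≅ Z,  H_1 ≅ Z ⊕ Z/2,  H_2 = 0.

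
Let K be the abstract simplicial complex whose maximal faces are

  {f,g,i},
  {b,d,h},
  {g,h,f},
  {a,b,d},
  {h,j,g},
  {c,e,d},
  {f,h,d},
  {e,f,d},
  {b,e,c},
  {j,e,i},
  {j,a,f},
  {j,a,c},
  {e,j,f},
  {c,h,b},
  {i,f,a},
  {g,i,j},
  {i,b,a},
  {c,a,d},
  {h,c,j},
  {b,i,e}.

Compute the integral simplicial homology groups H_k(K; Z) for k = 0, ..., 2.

Fix the vertex order a < b < c < d < e < f < g < h < i < j and write every simplex with vertices in increasing order. Then dim K = 2 and the simplices of K are:

  0-simplices (10): a, b, c, d, e, f, g, h, i, j
  1-simplices (30): ab, ac, ad, af, ai, aj, bc, bd, be, bh, bi, cd, ce, ch, cj, de, df, dh, ef, ei, ej, fg, fh, fi, fj, gh, gi, gj, hj, ij
  2-simplices (20): abd, abi, acd, acj, afi, afj, bce, bch, bdh, bei, cde, chj, def, dfh, efj, eij, fgh, fgi, ghj, gij

giving chain groups C_0 ≅ Z^10, C_1 ≅ Z^30, C_2 ≅ Z^20.

Boundary ∂_1: C_1 → C_0 maps an edge to its endpoints' difference, ∂[p,q] = q − p.
This gives a 10×30 integer matrix of rank 9; reducing to Smith normal form yields diagonal entries (1,1,1,1,1,1,1,1,1).

Boundary ∂_2: C_2 → C_1 acts by ∂[p,q,r] = [q,r] − [p,r] + [p,q]. For instance
  ∂afi = fi − ai + af,
  ∂abd = bd − ad + ab.
This gives a 30×20 integer matrix of rank 20; reducing to Smith normal form yields diagonal entries (1,1,1,1,1,1,1,1,1,1,1,1,1,1,1,1,1,1,1,2).

Now H_k = ker ∂_k / im ∂_{k+1}, so:

  H_0: rank C_0 − rank ∂_1 = 10 − 9 = 1, and the invariant factors of ∂_1 are all 1, so H_0 = Z.
  H_1: rank ker ∂_1 − rank ∂_2 = (30 − 9) − 20 = 1, and ∂_2 has invariant factor 2 > 1, so H_1 = Z ⊕ Z/2.
  H_2: rank ker ∂_2 − rank ∂_3 = (20 − 20) − 0 = 0, and there is no ∂_3, so H_2 = 0.

(K is a triangulation of the Klein bottle.)

H_0 = Z,  H_1 = Z ⊕ Z/2,  H_2 = 0.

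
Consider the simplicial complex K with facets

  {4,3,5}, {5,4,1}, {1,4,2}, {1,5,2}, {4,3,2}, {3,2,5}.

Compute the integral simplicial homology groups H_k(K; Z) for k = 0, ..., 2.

K has 5 vertices, 9 edges, 6 triangles.
rank ∂_0 = 0, rank ∂_1 = 4 ⇒ b_0 = 5 − 0 − 4 = 1; all invariant factors of ∂_1 are 1 so no torsion. So H_0 = Z.
rank ∂_1 = 4, rank ∂_2 = 5 ⇒ b_1 = 9 − 4 − 5 = 0; all invariant factors of ∂_2 are 1 so no torsion. So H_1 = 0.
rank ∂_2 = 5, rank ∂_3 = 0 ⇒ b_2 = 6 − 5 − 0 = 1. So H_2 = Z.

H_0 ≅ Z,  H_1 = 0,  H_2 ≅ Z.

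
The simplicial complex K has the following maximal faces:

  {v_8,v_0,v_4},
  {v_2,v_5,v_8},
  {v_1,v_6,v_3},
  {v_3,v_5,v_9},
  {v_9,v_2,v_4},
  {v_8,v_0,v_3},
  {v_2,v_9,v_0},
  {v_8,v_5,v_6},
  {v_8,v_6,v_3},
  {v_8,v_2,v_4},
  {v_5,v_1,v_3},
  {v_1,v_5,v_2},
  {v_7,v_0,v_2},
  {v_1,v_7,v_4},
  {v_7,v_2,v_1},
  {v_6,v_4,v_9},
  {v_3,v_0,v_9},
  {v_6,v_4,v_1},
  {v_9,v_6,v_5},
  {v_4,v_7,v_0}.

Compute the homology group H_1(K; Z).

Fix the vertex order v_0 < v_1 < v_2 < v_3 < v_4 < v_5 < v_6 < v_7 < v_8 < v_9 and write every simplex with vertices in increasing order. Then dim K = 2 and the simplices of K are:

  0-simplices (10): [v_0], [v_1], [v_2], [v_3], [v_4], [v_5], [v_6], [v_7], [v_8], [v_9]
  1-simplices (30): (30 of them)
  2-simplices (20): (20 of them)

Hence C_0 ≅ Z^10, C_1 ≅ Z^30, C_2 ≅ Z^20.

Boundary ∂_1: C_1 → C_0 sends each edge [p,q] (with p < q) to q − p. For instance
  ∂[v_2,v_9] = [v_9] − [v_2].
As a 10×30 matrix over Z this has rank 9, with invariant factors (1,1,1,1,1,1,1,1,1).

∂_2: C_2 → C_1 sends each 2-simplex [p,q,r] to [q,r] − [p,r] + [p,q]. For instance
  ∂[v_2,v_4,v_8] = [v_4,v_8] − [v_2,v_8] + [v_2,v_4],
  ∂[v_0,v_4,v_8] = [v_4,v_8] − [v_0,v_8] + [v_0,v_4].
As a 30×20 matrix over Z this has rank 20, with invariant factors (1,1,1,1,1,1,1,1,1,1,1,1,1,1,1,1,1,1,1,2).

Reading off H_k = ker ∂_k / im ∂_{k+1}:

  H_1: rank ker ∂_1 − rank ∂_2 = (30 − 9) − 20 = 1, and ∂_2 has invariant factor 2 > 1, so H_1 = Z × Z/2.

H_1 = Z × Z/2.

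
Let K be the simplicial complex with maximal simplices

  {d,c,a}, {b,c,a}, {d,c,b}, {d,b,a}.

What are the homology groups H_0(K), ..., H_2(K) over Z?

H_0 ≅ Z,  H_1 = 0,  H_2 ≅ Z.

Fix the vertex order a < b < c < d and write every simplex with vertices in increasing order. Then dim K = 2 and the simplices of K are:

  0-simplices (4): a, b, c, d
  1-simplices (6): ab, ac, ad, bc, bd, cd
  2-simplices (4): abc, abd, acd, bcd

giving chain groups C_0 ≅ Z^4, C_1 ≅ Z^6, C_2 ≅ Z^4.

The boundary map ∂_1: C_1 → C_0 sends each edge [p,q] (with p < q) to q − p. For instance
  ∂ab = b − a.
As a 4×6 matrix over Z this has rank 3, with invariant factors (1,1,1).

∂_2: C_2 → C_1 sends each 2-simplex [p,q,r] to [q,r] − [p,r] + [p,q]. For instance
  ∂acd = cd − ad + ac,
  ∂abc = bc − ac + ab.
The resulting 6×4 matrix has rank 3, and its Smith normal form has invariant factors (1,1,1).

Now H_k = ker ∂_k / im ∂_{k+1}, so:

  H_0: rank C_0 − rank ∂_1 = 4 − 3 = 1, and the invariant factors of ∂_1 are all 1, so H_0 = Z.
  H_1: rank ker ∂_1 − rank ∂_2 = (6 − 3) − 3 = 0, and the invariant factors of ∂_2 are all 1, so H_1 = 0.
  H_2: rank ker ∂_2 − rank ∂_3 = (4 − 3) − 0 = 1, and there is no ∂_3, so H_2 = Z.

As a check, the Euler characteristic is 4 − 6 + 4 = 2, which agrees with 1 − 0 + 1 = 2.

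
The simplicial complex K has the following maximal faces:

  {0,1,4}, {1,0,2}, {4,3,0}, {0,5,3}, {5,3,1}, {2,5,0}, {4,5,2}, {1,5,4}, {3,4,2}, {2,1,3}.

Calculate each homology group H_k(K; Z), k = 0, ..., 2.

H_0 = Z,  H_1 = Z/2,  H_2 = 0.

Order the vertices as 0 < 1 < 2 < 3 < 4 < 5. Listing each simplex with vertices in this order, K has dimension 2 with simplices:

  0-simplices (6): [0], [1], [2], [3], [4], [5]
  1-simplices (15): [0,1], [0,2], [0,3], [0,4], [0,5], [1,2], [1,3], [1,4], [1,5], [2,3], [2,4], [2,5], [3,4], [3,5], [4,5]
  2-simplices (10): [0,1,2], [0,1,4], [0,2,5], [0,3,4], [0,3,5], [1,2,3], [1,3,5], [1,4,5], [2,3,4], [2,4,5]

Hence C_0 ≅ Z^6, C_1 ≅ Z^15, C_2 ≅ Z^10.

The boundary map ∂_1: C_1 → C_0 is given by ∂[p,q] = [q] − [p]. For instance
  ∂[0,5] = [5] − [0].
This gives a 6×15 integer matrix of rank 5; reducing to Smith normal form yields diagonal entries (1,1,1,1,1).

The boundary map ∂_2: C_2 → C_1 acts by ∂[p,q,r] = [q,r] − [p,r] + [p,q]. For instance
  ∂[1,3,5] = [3,5] − [1,5] + [1,3],
  ∂[0,2,5] = [2,5] − [0,5] + [0,2].
This gives a 15×10 integer matrix of rank 10; reducing to Smith normal form yields diagonal entries (1,1,1,1,1,1,1,1,1,2).

From H_k ≅ ker(∂_k) / im(∂_{k+1}) we obtain:

  H_0: rank C_0 − rank ∂_1 = 6 − 5 = 1, and the invariant factors of ∂_1 are all 1, so H_0 = Z.
  H_1: rank ker ∂_1 − rank ∂_2 = (15 − 5) − 10 = 0, and ∂_2 has invariant factor 2 > 1, so H_1 = Z/2.
  H_2: rank ker ∂_2 − rank ∂_3 = (10 − 10) − 0 = 0, and there is no ∂_3, so H_2 = 0.

(K is a triangulation of the real projective plane RP^2.)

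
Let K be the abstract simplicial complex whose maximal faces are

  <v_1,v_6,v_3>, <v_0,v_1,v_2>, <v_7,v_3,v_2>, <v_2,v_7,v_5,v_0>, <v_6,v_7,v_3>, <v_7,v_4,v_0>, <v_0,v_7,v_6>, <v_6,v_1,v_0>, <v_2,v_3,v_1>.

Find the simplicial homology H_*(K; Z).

H_0 = Z,  H_1 = 0,  H_2 = Z,  H_3 = 0.

We work with the vertex ordering v_0 < v_1 < v_2 < v_3 < v_4 < v_5 < v_6 < v_7. The simplices of K, each written with vertices in increasing order, are:

  0-simplices (8): [v_0], [v_1], [v_2], [v_3], [v_4], [v_5], [v_6], [v_7]
  1-simplices (17): (17 of them)
  2-simplices (12): (12 of them)
  3-simplices (1): [v_0,v_2,v_5,v_7]

giving chain groups C_0 ≅ Z^8, C_1 ≅ Z^17, C_2 ≅ Z^12, C_3 ≅ Z^1.

∂_1: C_1 → C_0 sends each edge [p,q] (with p < q) to q − p.
The 8×17 boundary matrix has rank 7 and Smith normal form diag(1,1,1,1,1,1,1).

Boundary ∂_2: C_2 → C_1 sends each 2-simplex [p,q,r] to [q,r] − [p,r] + [p,q]. For instance
  ∂[v_1,v_2,v_3] = [v_2,v_3] − [v_1,v_3] + [v_1,v_2],
  ∂[v_0,v_1,v_6] = [v_1,v_6] − [v_0,v_6] + [v_0,v_1].
The resulting 17×12 matrix has rank 10, and its Smith normal form has invariant factors (1,1,1,1,1,1,1,1,1,1).

The boundary map ∂_3: C_3 → C_2 sends each 3-simplex σ to the alternating sum Σ_i (−1)^i (σ with its i-th vertex removed). For instance
  ∂[v_0,v_2,v_5,v_7] = [v_2,v_5,v_7] − [v_0,v_5,v_7] + [v_0,v_2,v_7] − [v_0,v_2,v_5].
The resulting 12×1 matrix has rank 1, and its Smith normal form has invariant factors (1).

Reading off H_k = ker ∂_k / im ∂_{k+1}:

  H_0: rank C_0 − rank ∂_1 = 8 − 7 = 1, and the invariant factors of ∂_1 are all 1, so H_0 ≅ Z.
  H_1: rank ker ∂_1 − rank ∂_2 = (17 − 7) − 10 = 0, and the invariant factors of ∂_2 are all 1, so H_1 ≅ 0.
  H_2: rank ker ∂_2 − rank ∂_3 = (12 − 10) − 1 = 1, and the invariant factors of ∂_3 are all 1, so H_2 ≅ Z.
  H_3: rank ker ∂_3 − rank ∂_4 = (1 − 1) − 0 = 0, and there is no ∂_4, so H_3 ≅ 0.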